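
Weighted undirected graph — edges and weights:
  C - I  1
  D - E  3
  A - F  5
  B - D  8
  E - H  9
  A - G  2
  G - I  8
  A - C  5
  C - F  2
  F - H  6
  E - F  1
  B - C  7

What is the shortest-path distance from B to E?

10

Comparing a few candidate routes:
B - C - I - G - A - F - E: 7 + 1 + 8 + 2 + 5 + 1 = 24
B - C - F - E: 7 + 2 + 1 = 10
B - C - A - F - E: 7 + 5 + 5 + 1 = 18
B - D - E: 8 + 3 = 11
Shortest: 10.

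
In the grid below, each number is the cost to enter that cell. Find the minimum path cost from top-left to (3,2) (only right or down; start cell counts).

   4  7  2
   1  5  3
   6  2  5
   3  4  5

21

Take (0,0)→(1,0)→(1,1)→(2,1)→(3,1)→(3,2) for a total of 4 + 1 + 5 + 2 + 4 + 5 = 21.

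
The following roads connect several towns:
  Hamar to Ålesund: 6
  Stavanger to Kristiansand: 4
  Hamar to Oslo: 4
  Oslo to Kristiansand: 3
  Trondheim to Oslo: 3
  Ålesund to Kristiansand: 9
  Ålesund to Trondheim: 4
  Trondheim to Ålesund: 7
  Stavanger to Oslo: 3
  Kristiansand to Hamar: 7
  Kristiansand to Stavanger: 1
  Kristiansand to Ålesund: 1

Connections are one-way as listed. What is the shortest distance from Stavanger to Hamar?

Paths from Stavanger to Hamar:
Stavanger - Kristiansand - Hamar: 4 + 7 = 11
Stavanger - Oslo - Kristiansand - Hamar: 3 + 3 + 7 = 13
The minimum is 11.

11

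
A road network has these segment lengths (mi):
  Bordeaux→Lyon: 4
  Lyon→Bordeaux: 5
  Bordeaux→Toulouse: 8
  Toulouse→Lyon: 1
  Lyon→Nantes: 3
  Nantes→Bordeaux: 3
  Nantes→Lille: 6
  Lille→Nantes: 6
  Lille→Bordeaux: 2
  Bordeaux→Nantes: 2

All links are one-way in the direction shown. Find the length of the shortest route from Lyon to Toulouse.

Routes from Lyon to Toulouse:
Lyon→Bordeaux→Toulouse: 5 + 8 = 13
Lyon→Nantes→Lille→Bordeaux→Toulouse: 3 + 6 + 2 + 8 = 19
Lyon→Nantes→Bordeaux→Toulouse: 3 + 3 + 8 = 14
Shortest: 13 mi.

13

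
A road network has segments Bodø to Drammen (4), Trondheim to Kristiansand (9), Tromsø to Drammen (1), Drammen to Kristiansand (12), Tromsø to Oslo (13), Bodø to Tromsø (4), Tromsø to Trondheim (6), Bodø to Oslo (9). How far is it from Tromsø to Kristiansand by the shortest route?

Routes from Tromsø to Kristiansand:
Tromsø-Bodø-Drammen-Kristiansand: 4 + 4 + 12 = 20
Tromsø-Drammen-Kristiansand: 1 + 12 = 13
Tromsø-Oslo-Bodø-Drammen-Kristiansand: 13 + 9 + 4 + 12 = 38
Tromsø-Trondheim-Kristiansand: 6 + 9 = 15
The minimum is 13 km.

13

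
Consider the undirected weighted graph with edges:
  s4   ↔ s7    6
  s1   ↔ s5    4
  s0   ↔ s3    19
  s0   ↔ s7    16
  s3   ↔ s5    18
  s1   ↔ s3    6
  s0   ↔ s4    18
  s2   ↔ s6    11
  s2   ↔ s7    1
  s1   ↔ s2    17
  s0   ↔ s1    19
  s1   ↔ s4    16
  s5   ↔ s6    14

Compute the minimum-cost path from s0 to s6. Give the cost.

Checking several routes:
s0 → s3 → s5 → s6: 19 + 18 + 14 = 51
s0 → s4 → s7 → s2 → s6: 18 + 6 + 1 + 11 = 36
s0 → s7 → s2 → s6: 16 + 1 + 11 = 28
s0 → s1 → s5 → s6: 19 + 4 + 14 = 37
s0 → s1 → s2 → s6: 19 + 17 + 11 = 47
s0 → s3 → s1 → s5 → s6: 19 + 6 + 4 + 14 = 43
The minimum is 28.

28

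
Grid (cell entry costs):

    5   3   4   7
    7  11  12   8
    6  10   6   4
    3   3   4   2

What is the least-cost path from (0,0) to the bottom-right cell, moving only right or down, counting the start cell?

30

One optimal route is (0,0)→(1,0)→(2,0)→(3,0)→(3,1)→(3,2)→(3,3).
Its cost is 5 + 7 + 6 + 3 + 3 + 4 + 2 = 30.
(Top row then right column would cost 33.)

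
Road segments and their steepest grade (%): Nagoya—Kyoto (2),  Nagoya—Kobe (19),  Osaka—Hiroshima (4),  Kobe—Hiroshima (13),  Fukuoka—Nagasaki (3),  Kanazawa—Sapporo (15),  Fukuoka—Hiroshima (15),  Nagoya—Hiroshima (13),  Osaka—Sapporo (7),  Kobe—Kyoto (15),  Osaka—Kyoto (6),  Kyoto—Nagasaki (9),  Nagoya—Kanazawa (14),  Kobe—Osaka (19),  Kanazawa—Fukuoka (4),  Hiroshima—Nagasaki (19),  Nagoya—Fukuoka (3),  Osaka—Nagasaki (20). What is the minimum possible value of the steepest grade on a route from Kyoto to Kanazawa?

4

A few of the Kyoto→Kanazawa routes:
Kyoto - Nagasaki - Fukuoka - Nagoya - Kanazawa: max(9, 3, 3, 14) = 14
Kyoto - Nagasaki - Fukuoka - Kanazawa: max(9, 3, 4) = 9
Kyoto - Osaka - Hiroshima - Nagoya - Fukuoka - Kanazawa: max(6, 4, 13, 3, 4) = 13
Kyoto - Nagoya - Fukuoka - Kanazawa: max(2, 3, 4) = 4
The minimum achievable maximum is 4%.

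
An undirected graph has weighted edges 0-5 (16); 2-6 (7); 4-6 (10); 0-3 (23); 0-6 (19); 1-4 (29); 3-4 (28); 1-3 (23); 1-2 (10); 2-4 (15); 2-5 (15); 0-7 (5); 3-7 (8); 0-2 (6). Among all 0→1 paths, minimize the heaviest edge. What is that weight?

Some routes from 0 to 1:
0-5-2-1: max(16, 15, 10) = 16
0-2-1: max(6, 10) = 10
0-6-4-2-1: max(19, 10, 15, 10) = 19
The minimum achievable maximum is 10.

10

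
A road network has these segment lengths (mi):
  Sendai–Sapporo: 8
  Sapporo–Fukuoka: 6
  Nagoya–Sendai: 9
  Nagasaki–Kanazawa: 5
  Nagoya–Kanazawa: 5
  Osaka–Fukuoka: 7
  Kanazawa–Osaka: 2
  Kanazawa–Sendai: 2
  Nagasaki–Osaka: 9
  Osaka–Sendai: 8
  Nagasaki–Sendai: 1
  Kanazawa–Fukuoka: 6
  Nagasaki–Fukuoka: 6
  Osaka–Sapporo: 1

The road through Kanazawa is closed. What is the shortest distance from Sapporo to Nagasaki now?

Comparing a few candidate routes:
Sapporo -> Sendai -> Nagasaki: 8 + 1 = 9
Sapporo -> Osaka -> Nagasaki: 1 + 9 = 10
Sapporo -> Osaka -> Sendai -> Nagasaki: 1 + 8 + 1 = 10
Best route has total 9 mi.

9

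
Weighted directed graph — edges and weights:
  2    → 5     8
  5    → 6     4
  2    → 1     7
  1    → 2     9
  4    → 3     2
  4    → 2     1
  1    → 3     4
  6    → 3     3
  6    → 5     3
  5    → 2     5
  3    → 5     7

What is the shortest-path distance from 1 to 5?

Routes from 1 to 5:
1 → 2 → 5: 9 + 8 = 17
1 → 3 → 5: 4 + 7 = 11
The minimum is 11.

11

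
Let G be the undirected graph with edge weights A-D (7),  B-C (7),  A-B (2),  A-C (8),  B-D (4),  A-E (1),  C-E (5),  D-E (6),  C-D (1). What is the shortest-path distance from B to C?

Some routes from B to C:
B - C: 7
B - A - E - D - C: 2 + 1 + 6 + 1 = 10
B - A - D - C: 2 + 7 + 1 = 10
B - A - E - C: 2 + 1 + 5 = 8
B - D - C: 4 + 1 = 5
Best route has total 5.

5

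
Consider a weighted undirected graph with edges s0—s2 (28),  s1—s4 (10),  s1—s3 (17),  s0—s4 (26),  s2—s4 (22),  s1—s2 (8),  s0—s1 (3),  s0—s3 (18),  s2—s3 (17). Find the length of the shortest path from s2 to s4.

18

A few of the s2→s4 routes:
s2→s1→s4: 8 + 10 = 18
s2→s4: 22
s2→s3→s1→s4: 17 + 17 + 10 = 44
s2→s1→s0→s4: 8 + 3 + 26 = 37
s2→s3→s0→s1→s4: 17 + 18 + 3 + 10 = 48
s2→s0→s1→s4: 28 + 3 + 10 = 41
Best route has total 18.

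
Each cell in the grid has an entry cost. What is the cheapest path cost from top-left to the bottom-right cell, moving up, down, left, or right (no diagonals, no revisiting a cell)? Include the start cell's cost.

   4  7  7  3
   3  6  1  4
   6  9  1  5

Take r0c0→r1c0→r1c1→r1c2→r2c2→r2c3 for a total of 4 + 3 + 6 + 1 + 1 + 5 = 20.

20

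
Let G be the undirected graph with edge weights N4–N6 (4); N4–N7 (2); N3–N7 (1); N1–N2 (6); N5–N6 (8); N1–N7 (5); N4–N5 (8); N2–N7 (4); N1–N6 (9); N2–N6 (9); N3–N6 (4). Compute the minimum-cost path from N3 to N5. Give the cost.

Comparing a few candidate routes:
N3→N7→N1→N6→N5: 1 + 5 + 9 + 8 = 23
N3→N7→N2→N6→N5: 1 + 4 + 9 + 8 = 22
N3→N6→N4→N5: 4 + 4 + 8 = 16
N3→N7→N4→N6→N5: 1 + 2 + 4 + 8 = 15
N3→N6→N5: 4 + 8 = 12
N3→N7→N4→N5: 1 + 2 + 8 = 11
Best route has total 11.

11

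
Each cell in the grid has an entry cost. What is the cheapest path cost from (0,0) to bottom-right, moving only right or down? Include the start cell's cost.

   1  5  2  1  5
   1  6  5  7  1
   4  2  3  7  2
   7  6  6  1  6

Path [0,0] → [0,1] → [0,2] → [0,3] → [0,4] → [1,4] → [2,4] → [3,4]: 1 + 5 + 2 + 1 + 5 + 1 + 2 + 6 = 23.

23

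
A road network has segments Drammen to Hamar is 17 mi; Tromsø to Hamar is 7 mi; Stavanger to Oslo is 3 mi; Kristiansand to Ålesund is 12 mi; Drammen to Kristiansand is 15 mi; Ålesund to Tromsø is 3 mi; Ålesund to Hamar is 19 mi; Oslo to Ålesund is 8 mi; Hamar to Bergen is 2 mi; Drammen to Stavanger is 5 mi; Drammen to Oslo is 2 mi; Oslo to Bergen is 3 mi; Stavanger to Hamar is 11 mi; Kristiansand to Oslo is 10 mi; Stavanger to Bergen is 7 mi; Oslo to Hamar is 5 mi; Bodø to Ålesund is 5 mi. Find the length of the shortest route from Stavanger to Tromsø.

14

Checking several routes:
Stavanger→Hamar→Tromsø: 11 + 7 = 18
Stavanger→Oslo→Bergen→Hamar→Tromsø: 3 + 3 + 2 + 7 = 15
Stavanger→Drammen→Oslo→Ålesund→Tromsø: 5 + 2 + 8 + 3 = 18
Stavanger→Bergen→Hamar→Tromsø: 7 + 2 + 7 = 16
Stavanger→Oslo→Ålesund→Tromsø: 3 + 8 + 3 = 14
Stavanger→Oslo→Hamar→Tromsø: 3 + 5 + 7 = 15
Best route has total 14 mi.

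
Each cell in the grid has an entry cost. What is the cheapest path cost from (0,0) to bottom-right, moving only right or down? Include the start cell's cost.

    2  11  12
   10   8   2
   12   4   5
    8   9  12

39

One optimal route is [0,0]→[1,0]→[1,1]→[1,2]→[2,2]→[3,2].
Its cost is 2 + 10 + 8 + 2 + 5 + 12 = 39.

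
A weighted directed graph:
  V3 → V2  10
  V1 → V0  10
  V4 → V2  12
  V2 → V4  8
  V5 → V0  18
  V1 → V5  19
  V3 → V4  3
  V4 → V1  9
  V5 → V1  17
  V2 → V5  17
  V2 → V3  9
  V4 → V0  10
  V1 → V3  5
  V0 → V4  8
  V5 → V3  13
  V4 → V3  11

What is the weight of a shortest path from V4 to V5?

Routes from V4 to V5:
V4 - V3 - V2 - V5: 11 + 10 + 17 = 38
V4 - V2 - V5: 12 + 17 = 29
V4 - V1 - V3 - V2 - V5: 9 + 5 + 10 + 17 = 41
V4 - V1 - V5: 9 + 19 = 28
The minimum is 28.

28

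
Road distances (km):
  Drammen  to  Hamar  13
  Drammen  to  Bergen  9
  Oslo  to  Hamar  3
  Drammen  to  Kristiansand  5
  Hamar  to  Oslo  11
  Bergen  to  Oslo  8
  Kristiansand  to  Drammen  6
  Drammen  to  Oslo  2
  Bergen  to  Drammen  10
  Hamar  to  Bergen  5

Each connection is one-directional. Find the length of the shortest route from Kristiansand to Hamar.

Routes from Kristiansand to Hamar:
Kristiansand→Drammen→Bergen→Oslo→Hamar: 6 + 9 + 8 + 3 = 26
Kristiansand→Drammen→Hamar: 6 + 13 = 19
Kristiansand→Drammen→Oslo→Hamar: 6 + 2 + 3 = 11
The minimum is 11 km.

11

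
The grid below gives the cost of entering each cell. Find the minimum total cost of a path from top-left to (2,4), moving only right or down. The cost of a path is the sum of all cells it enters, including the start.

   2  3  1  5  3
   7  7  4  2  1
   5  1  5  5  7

Cheapest: (0,0) (0,1) (0,2) (1,2) (1,3) (1,4) (2,4)
  2 + 3 + 1 + 4 + 2 + 1 + 7 = 20
(Top row then right column would cost 22.)

20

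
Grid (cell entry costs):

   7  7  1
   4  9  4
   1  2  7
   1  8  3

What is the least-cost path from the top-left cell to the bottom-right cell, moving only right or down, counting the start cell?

Take [0,0] -> [1,0] -> [2,0] -> [2,1] -> [2,2] -> [3,2] for a total of 7 + 4 + 1 + 2 + 7 + 3 = 24.
(Top row then right column would cost 29.)

24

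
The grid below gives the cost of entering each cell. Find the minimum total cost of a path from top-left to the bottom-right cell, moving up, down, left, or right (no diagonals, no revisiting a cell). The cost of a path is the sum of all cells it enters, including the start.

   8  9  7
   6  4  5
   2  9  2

One optimal route is [0,0] → [1,0] → [1,1] → [1,2] → [2,2].
Its cost is 8 + 6 + 4 + 5 + 2 = 25.

25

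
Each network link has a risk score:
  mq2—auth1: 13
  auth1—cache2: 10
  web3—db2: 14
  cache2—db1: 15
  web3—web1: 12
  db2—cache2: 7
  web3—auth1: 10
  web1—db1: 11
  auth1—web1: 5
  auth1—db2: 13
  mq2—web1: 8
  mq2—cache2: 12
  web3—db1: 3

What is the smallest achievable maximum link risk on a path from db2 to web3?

Checking several routes:
db2→cache2→mq2→web1→web3: max(7, 12, 8, 12) = 12
db2→cache2→auth1→web3: max(7, 10, 10) = 10
db2→cache2→auth1→web1→web3: max(7, 10, 5, 12) = 12
db2→cache2→auth1→web1→db1→web3: max(7, 10, 5, 11, 3) = 11
db2→cache2→mq2→web1→db1→web3: max(7, 12, 8, 11, 3) = 12
Best route has worst link 10.

10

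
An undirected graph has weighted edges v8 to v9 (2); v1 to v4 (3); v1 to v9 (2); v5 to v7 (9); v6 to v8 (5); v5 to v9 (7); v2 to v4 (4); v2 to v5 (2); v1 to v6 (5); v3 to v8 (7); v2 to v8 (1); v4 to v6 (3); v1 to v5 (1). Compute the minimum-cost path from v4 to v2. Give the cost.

4

Comparing a few candidate routes:
v4 -> v6 -> v8 -> v2: 3 + 5 + 1 = 9
v4 -> v2: 4
v4 -> v6 -> v1 -> v5 -> v2: 3 + 5 + 1 + 2 = 11
v4 -> v1 -> v5 -> v2: 3 + 1 + 2 = 6
v4 -> v1 -> v9 -> v8 -> v2: 3 + 2 + 2 + 1 = 8
v4 -> v6 -> v1 -> v9 -> v8 -> v2: 3 + 5 + 2 + 2 + 1 = 13
Shortest: 4.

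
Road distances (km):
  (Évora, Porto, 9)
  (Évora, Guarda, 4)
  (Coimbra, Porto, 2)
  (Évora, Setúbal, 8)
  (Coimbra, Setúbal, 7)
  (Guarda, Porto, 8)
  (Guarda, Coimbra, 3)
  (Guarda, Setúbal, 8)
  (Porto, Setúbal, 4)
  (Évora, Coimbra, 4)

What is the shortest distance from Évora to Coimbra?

4

A few of the Évora→Coimbra routes:
Évora-Porto-Coimbra: 9 + 2 = 11
Évora-Setúbal-Porto-Coimbra: 8 + 4 + 2 = 14
Évora-Guarda-Coimbra: 4 + 3 = 7
Évora-Coimbra: 4
Shortest: 4 km.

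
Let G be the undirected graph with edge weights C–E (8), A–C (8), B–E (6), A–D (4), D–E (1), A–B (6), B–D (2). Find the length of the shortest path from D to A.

4

A few of the D→A routes:
D→E→B→A: 1 + 6 + 6 = 13
D→B→A: 2 + 6 = 8
D→A: 4
Shortest: 4.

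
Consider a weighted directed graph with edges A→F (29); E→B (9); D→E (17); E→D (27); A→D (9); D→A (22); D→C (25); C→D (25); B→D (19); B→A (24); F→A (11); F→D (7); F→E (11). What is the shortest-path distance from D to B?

26

Candidate routes:
D→E→B: 17 + 9 = 26
D→A→F→E→B: 22 + 29 + 11 + 9 = 71
The minimum is 26.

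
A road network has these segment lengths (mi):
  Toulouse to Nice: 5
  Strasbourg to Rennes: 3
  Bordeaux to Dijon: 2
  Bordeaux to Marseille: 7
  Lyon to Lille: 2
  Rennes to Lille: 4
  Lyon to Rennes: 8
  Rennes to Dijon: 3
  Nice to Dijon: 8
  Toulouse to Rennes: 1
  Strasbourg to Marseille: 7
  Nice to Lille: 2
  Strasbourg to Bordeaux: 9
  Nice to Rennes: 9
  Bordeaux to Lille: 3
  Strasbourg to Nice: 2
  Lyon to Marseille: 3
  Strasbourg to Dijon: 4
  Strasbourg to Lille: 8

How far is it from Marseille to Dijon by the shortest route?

9

A few of the Marseille→Dijon routes:
Marseille → Bordeaux → Dijon: 7 + 2 = 9
Marseille → Lyon → Lille → Bordeaux → Dijon: 3 + 2 + 3 + 2 = 10
Marseille → Strasbourg → Dijon: 7 + 4 = 11
The minimum is 9 mi.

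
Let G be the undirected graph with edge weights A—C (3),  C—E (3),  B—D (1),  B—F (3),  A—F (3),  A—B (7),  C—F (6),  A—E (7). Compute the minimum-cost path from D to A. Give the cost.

Candidate routes:
D-B-F-C-A: 1 + 3 + 6 + 3 = 13
D-B-F-A: 1 + 3 + 3 = 7
D-B-F-C-E-A: 1 + 3 + 6 + 3 + 7 = 20
D-B-A: 1 + 7 = 8
The minimum is 7.

7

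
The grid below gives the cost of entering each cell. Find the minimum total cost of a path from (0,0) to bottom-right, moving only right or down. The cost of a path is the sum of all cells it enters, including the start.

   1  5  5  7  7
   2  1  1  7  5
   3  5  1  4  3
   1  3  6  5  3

16

Best path: (0,0) → (1,0) → (1,1) → (1,2) → (2,2) → (2,3) → (2,4) → (3,4)
Cost: 1 + 2 + 1 + 1 + 1 + 4 + 3 + 3 = 16
For comparison, the top-then-right route costs 36.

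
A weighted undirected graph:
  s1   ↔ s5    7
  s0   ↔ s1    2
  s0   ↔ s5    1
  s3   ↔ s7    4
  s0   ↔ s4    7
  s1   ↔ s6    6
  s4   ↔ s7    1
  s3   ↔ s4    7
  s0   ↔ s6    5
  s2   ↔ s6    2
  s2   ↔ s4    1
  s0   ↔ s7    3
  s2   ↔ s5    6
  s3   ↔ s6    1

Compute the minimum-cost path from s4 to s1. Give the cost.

Comparing a few candidate routes:
s4 → s0 → s1: 7 + 2 = 9
s4 → s2 → s6 → s1: 1 + 2 + 6 = 9
s4 → s2 → s5 → s0 → s1: 1 + 6 + 1 + 2 = 10
s4 → s2 → s6 → s0 → s1: 1 + 2 + 5 + 2 = 10
s4 → s7 → s0 → s1: 1 + 3 + 2 = 6
The minimum is 6.

6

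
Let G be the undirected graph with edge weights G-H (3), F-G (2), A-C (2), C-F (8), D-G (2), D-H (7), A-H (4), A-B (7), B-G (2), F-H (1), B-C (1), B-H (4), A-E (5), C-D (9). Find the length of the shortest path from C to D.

Comparing a few candidate routes:
C - D: 9
C - A - H - F - G - D: 2 + 4 + 1 + 2 + 2 = 11
C - B - H - G - D: 1 + 4 + 3 + 2 = 10
C - B - G - D: 1 + 2 + 2 = 5
C - B - H - F - G - D: 1 + 4 + 1 + 2 + 2 = 10
C - A - H - G - D: 2 + 4 + 3 + 2 = 11
The minimum is 5.

5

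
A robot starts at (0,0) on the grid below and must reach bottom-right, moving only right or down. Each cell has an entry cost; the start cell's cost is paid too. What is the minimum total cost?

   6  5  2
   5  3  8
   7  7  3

24

Best path: [0,0]→[0,1]→[0,2]→[1,2]→[2,2]
Cost: 6 + 5 + 2 + 8 + 3 = 24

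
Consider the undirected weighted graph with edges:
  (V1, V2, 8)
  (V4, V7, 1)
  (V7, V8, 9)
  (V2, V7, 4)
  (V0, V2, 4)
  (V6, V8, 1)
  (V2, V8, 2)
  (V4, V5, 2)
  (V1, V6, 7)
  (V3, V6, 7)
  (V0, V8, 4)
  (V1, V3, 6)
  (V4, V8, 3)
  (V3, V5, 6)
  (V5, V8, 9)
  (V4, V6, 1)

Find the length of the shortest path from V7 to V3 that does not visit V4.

14

Comparing a few candidate routes:
V7 → V2 → V8 → V6 → V3: 4 + 2 + 1 + 7 = 14
V7 → V2 → V8 → V5 → V3: 4 + 2 + 9 + 6 = 21
V7 → V8 → V6 → V3: 9 + 1 + 7 = 17
V7 → V2 → V1 → V3: 4 + 8 + 6 = 18
V7 → V2 → V8 → V6 → V1 → V3: 4 + 2 + 1 + 7 + 6 = 20
V7 → V2 → V0 → V8 → V6 → V3: 4 + 4 + 4 + 1 + 7 = 20
Best route has total 14.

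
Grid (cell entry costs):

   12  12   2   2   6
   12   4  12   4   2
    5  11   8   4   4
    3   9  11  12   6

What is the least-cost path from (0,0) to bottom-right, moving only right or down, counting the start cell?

Take [0,0]→[0,1]→[0,2]→[0,3]→[1,3]→[1,4]→[2,4]→[3,4] for a total of 12 + 12 + 2 + 2 + 4 + 2 + 4 + 6 = 44.

44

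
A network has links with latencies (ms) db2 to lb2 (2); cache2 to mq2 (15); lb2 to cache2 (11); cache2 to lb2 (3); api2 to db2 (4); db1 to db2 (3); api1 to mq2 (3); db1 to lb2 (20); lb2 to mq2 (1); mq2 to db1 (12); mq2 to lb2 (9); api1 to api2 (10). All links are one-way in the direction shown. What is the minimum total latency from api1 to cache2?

23

Candidate routes:
api1 → mq2 → lb2 → cache2: 3 + 9 + 11 = 23
api1 → mq2 → db1 → db2 → lb2 → cache2: 3 + 12 + 3 + 2 + 11 = 31
api1 → api2 → db2 → lb2 → cache2: 10 + 4 + 2 + 11 = 27
api1 → mq2 → db1 → lb2 → cache2: 3 + 12 + 20 + 11 = 46
Best route has total 23 ms.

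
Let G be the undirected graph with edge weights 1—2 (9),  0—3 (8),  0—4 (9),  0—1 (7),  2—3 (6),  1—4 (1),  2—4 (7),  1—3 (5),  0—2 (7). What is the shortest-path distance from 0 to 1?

7

Checking several routes:
0-2-1: 7 + 9 = 16
0-1: 7
0-4-1: 9 + 1 = 10
0-2-4-1: 7 + 7 + 1 = 15
0-3-1: 8 + 5 = 13
The minimum is 7.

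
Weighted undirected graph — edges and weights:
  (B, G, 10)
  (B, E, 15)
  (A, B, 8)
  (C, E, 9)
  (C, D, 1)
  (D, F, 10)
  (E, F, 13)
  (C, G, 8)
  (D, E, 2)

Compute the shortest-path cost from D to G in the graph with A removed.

9

A few of the D→G routes:
D - E - B - G: 2 + 15 + 10 = 27
D - C - E - B - G: 1 + 9 + 15 + 10 = 35
D - C - G: 1 + 8 = 9
D - F - E - C - G: 10 + 13 + 9 + 8 = 40
D - E - C - G: 2 + 9 + 8 = 19
Shortest: 9.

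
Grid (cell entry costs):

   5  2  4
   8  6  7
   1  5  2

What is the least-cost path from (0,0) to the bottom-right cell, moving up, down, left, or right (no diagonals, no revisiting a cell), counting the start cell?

20

Take r0c0 r0c1 r0c2 r1c2 r2c2 for a total of 5 + 2 + 4 + 7 + 2 = 20.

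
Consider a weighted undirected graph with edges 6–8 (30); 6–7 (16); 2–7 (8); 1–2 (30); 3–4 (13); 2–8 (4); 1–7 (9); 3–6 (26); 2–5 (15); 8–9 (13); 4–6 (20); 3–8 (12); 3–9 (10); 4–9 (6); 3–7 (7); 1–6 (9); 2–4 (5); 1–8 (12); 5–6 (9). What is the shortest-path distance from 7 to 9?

17

A few of the 7→9 routes:
7 - 3 - 9: 7 + 10 = 17
7 - 3 - 4 - 9: 7 + 13 + 6 = 26
7 - 2 - 8 - 9: 8 + 4 + 13 = 25
7 - 2 - 4 - 9: 8 + 5 + 6 = 19
Shortest: 17.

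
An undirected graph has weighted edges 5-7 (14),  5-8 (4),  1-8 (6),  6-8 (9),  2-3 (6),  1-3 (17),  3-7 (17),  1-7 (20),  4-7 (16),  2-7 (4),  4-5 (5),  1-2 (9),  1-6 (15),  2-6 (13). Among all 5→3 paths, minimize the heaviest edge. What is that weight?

9

Checking several routes:
5 -> 8 -> 1 -> 6 -> 2 -> 3: max(4, 6, 15, 13, 6) = 15
5 -> 7 -> 2 -> 3: max(14, 4, 6) = 14
5 -> 8 -> 6 -> 1 -> 2 -> 3: max(4, 9, 15, 9, 6) = 15
5 -> 8 -> 6 -> 2 -> 3: max(4, 9, 13, 6) = 13
5 -> 8 -> 1 -> 2 -> 3: max(4, 6, 9, 6) = 9
Smallest bottleneck: 9.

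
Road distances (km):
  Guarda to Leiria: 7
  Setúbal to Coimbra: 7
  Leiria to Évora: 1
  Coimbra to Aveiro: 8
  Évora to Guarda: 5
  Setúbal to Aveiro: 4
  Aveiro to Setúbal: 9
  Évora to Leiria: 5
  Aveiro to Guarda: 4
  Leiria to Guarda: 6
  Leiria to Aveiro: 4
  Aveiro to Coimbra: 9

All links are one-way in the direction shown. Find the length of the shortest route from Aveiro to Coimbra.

9

Candidate routes:
Aveiro→Coimbra: 9
Aveiro→Setúbal→Coimbra: 9 + 7 = 16
Best route has total 9 km.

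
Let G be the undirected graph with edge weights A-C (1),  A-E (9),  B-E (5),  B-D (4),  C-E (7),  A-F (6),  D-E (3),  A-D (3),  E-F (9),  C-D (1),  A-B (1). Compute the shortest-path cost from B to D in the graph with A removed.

4

Candidate routes:
B - D: 4
B - E - D: 5 + 3 = 8
B - E - C - D: 5 + 7 + 1 = 13
Best route has total 4.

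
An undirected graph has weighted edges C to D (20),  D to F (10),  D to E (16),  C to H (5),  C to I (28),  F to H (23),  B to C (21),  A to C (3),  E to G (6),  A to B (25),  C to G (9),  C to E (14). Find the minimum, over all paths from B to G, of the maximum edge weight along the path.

21

Some routes from B to G:
B-C-E-G: max(21, 14, 6) = 21
B-C-D-E-G: max(21, 20, 16, 6) = 21
B-C-G: max(21, 9) = 21
The minimum achievable maximum is 21.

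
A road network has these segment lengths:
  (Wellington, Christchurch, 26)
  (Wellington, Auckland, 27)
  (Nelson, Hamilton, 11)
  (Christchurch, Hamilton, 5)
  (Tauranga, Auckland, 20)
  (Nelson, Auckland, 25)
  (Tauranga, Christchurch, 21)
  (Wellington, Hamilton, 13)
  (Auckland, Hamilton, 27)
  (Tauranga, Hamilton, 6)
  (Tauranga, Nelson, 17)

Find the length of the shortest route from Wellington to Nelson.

24

Checking several routes:
Wellington→Hamilton→Nelson: 13 + 11 = 24
Wellington→Hamilton→Tauranga→Nelson: 13 + 6 + 17 = 36
Wellington→Christchurch→Hamilton→Nelson: 26 + 5 + 11 = 42
Best route has total 24.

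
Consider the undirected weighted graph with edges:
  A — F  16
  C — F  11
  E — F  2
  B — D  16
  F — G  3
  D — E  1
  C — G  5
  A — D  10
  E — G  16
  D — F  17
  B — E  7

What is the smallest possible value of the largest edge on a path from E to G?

Checking several routes:
E→B→D→A→F→C→G: max(7, 16, 10, 16, 11, 5) = 16
E→F→G: max(2, 3) = 3
E→B→D→A→F→G: max(7, 16, 10, 16, 3) = 16
E→F→C→G: max(2, 11, 5) = 11
Best route has worst link 3.

3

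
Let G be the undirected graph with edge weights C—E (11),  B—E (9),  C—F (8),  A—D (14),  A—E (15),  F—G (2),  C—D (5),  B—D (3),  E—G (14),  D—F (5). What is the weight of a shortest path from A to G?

21

Comparing a few candidate routes:
A → E → C → F → G: 15 + 11 + 8 + 2 = 36
A → D → C → F → G: 14 + 5 + 8 + 2 = 29
A → E → G: 15 + 14 = 29
A → E → C → D → F → G: 15 + 11 + 5 + 5 + 2 = 38
A → E → B → D → F → G: 15 + 9 + 3 + 5 + 2 = 34
A → D → F → G: 14 + 5 + 2 = 21
Shortest: 21.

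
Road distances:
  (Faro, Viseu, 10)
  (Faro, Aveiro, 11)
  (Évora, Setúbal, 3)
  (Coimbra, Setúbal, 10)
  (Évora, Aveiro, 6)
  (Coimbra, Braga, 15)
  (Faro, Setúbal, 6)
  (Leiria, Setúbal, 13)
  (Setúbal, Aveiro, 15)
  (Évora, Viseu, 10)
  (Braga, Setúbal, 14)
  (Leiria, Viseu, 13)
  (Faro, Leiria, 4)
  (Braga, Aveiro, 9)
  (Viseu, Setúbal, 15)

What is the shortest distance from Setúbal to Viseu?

A few of the Setúbal→Viseu routes:
Setúbal→Faro→Viseu: 6 + 10 = 16
Setúbal→Évora→Viseu: 3 + 10 = 13
Setúbal→Viseu: 15
Setúbal→Faro→Leiria→Viseu: 6 + 4 + 13 = 23
Best route has total 13.

13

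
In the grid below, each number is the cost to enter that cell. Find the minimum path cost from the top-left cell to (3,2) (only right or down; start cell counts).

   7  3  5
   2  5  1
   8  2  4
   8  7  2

Best path: [0,0] [1,0] [1,1] [1,2] [2,2] [3,2]
Cost: 7 + 2 + 5 + 1 + 4 + 2 = 21
(Top row then right column would cost 22.)

21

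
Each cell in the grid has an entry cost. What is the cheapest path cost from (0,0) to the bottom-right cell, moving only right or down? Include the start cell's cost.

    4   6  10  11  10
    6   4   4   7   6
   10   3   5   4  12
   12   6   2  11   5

40

Cheapest: [0,0] [0,1] [1,1] [2,1] [2,2] [3,2] [3,3] [3,4]
  4 + 6 + 4 + 3 + 5 + 2 + 11 + 5 = 40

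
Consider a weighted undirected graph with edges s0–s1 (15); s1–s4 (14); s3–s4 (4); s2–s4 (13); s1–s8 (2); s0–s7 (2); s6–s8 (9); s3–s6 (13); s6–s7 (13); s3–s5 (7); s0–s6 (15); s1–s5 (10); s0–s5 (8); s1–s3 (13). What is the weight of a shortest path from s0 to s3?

Comparing a few candidate routes:
s0→s5→s3: 8 + 7 = 15
s0→s6→s3: 15 + 13 = 28
s0→s7→s6→s3: 2 + 13 + 13 = 28
The minimum is 15.

15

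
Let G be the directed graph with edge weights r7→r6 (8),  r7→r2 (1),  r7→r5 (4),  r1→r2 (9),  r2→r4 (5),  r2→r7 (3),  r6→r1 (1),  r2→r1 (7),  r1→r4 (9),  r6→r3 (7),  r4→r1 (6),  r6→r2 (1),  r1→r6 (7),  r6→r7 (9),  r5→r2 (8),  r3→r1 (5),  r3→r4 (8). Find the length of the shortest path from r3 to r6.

Candidate routes:
r3-r4-r1-r2-r7-r6: 8 + 6 + 9 + 3 + 8 = 34
r3-r1-r2-r7-r6: 5 + 9 + 3 + 8 = 25
r3-r1-r6: 5 + 7 = 12
r3-r4-r1-r6: 8 + 6 + 7 = 21
Shortest: 12.

12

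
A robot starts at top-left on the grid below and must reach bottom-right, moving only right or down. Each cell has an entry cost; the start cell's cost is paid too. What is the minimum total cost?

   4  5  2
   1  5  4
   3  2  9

Path [0,0] -> [1,0] -> [2,0] -> [2,1] -> [2,2]: 4 + 1 + 3 + 2 + 9 = 19.
(Top row then right column would cost 24.)

19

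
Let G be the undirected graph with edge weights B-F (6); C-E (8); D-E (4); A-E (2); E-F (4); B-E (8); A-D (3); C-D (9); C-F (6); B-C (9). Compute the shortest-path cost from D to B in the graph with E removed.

18

Routes from D to B avoiding E:
D → C → F → B: 9 + 6 + 6 = 21
D → C → B: 9 + 9 = 18
The minimum is 18.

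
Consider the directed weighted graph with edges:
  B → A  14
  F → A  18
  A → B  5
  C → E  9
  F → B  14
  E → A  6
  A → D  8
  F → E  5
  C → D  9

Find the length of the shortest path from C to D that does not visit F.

9

Candidate routes:
C - D: 9
C - E - A - D: 9 + 6 + 8 = 23
Best route has total 9.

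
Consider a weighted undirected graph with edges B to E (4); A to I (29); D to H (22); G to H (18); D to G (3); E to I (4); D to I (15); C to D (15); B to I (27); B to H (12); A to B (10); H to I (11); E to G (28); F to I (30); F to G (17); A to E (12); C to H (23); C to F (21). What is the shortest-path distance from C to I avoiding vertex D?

34

Some routes from C to I avoiding D:
C - H - B - E - I: 23 + 12 + 4 + 4 = 43
C - H - I: 23 + 11 = 34
C - F - I: 21 + 30 = 51
C - H - B - I: 23 + 12 + 27 = 62
C - H - B - A - E - I: 23 + 12 + 10 + 12 + 4 = 61
The minimum is 34.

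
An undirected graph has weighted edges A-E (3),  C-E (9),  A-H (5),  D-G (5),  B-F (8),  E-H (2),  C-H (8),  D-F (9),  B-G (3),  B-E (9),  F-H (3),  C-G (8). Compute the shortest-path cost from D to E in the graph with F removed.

Paths from D to E avoiding F:
D -> G -> C -> H -> A -> E: 5 + 8 + 8 + 5 + 3 = 29
D -> G -> B -> E: 5 + 3 + 9 = 17
D -> G -> C -> E: 5 + 8 + 9 = 22
D -> G -> C -> H -> E: 5 + 8 + 8 + 2 = 23
The minimum is 17.

17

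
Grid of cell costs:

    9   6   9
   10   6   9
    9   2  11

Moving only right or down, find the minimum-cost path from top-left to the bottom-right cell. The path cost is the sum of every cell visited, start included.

34

One optimal route is (0,0)→(0,1)→(1,1)→(2,1)→(2,2).
Its cost is 9 + 6 + 6 + 2 + 11 = 34.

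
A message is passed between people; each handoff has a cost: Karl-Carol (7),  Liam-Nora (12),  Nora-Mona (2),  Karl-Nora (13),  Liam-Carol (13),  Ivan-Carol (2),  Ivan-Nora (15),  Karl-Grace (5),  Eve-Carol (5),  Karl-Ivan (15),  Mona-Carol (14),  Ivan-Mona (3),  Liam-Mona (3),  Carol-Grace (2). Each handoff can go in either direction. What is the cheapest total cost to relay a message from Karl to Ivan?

9

Checking several routes:
Karl → Grace → Carol → Mona → Ivan: 5 + 2 + 14 + 3 = 24
Karl → Carol → Ivan: 7 + 2 = 9
Karl → Grace → Carol → Ivan: 5 + 2 + 2 = 9
Karl → Carol → Mona → Ivan: 7 + 14 + 3 = 24
Karl → Ivan: 15
Karl → Nora → Mona → Ivan: 13 + 2 + 3 = 18
The minimum is 9.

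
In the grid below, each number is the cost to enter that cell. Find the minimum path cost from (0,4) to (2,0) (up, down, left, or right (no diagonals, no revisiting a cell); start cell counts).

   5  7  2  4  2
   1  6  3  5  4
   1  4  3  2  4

19

Cheapest: (0,4) (0,3) (0,2) (1,2) (1,1) (1,0) (2,0)
  2 + 4 + 2 + 3 + 6 + 1 + 1 = 19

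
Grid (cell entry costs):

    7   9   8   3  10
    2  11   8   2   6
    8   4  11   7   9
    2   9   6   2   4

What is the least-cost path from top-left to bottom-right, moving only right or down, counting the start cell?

40

One optimal route is r0c0 r1c0 r2c0 r3c0 r3c1 r3c2 r3c3 r3c4.
Its cost is 7 + 2 + 8 + 2 + 9 + 6 + 2 + 4 = 40.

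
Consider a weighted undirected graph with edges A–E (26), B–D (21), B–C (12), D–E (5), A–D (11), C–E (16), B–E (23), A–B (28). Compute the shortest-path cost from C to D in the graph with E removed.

Routes from C to D avoiding E:
C -> B -> A -> D: 12 + 28 + 11 = 51
C -> B -> D: 12 + 21 = 33
The minimum is 33.

33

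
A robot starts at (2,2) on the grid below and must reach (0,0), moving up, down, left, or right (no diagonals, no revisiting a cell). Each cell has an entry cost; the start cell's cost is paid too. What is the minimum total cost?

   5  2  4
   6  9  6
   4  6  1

Best path: [2,2] → [1,2] → [0,2] → [0,1] → [0,0]
Cost: 1 + 6 + 4 + 2 + 5 = 18

18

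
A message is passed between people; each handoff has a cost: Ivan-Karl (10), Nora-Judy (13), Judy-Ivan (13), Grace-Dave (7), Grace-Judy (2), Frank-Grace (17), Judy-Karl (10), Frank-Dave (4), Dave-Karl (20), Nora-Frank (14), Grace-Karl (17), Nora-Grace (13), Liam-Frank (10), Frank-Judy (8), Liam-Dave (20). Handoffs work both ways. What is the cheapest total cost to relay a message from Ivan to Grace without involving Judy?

27

Comparing a few candidate routes:
Ivan-Karl-Dave-Liam-Frank-Grace: 10 + 20 + 20 + 10 + 17 = 77
Ivan-Karl-Dave-Frank-Grace: 10 + 20 + 4 + 17 = 51
Ivan-Karl-Dave-Frank-Nora-Grace: 10 + 20 + 4 + 14 + 13 = 61
Ivan-Karl-Grace: 10 + 17 = 27
Ivan-Karl-Dave-Grace: 10 + 20 + 7 = 37
The minimum is 27.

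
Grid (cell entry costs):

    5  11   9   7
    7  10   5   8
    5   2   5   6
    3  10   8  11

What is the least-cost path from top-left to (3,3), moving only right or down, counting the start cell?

Cheapest: r0c0 r1c0 r2c0 r2c1 r2c2 r2c3 r3c3
  5 + 7 + 5 + 2 + 5 + 6 + 11 = 41
(Top row then right column would cost 57.)

41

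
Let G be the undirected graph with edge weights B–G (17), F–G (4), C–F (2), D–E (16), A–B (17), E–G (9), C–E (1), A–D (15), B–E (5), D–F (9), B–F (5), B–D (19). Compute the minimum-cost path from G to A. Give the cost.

A few of the G→A routes:
G -> E -> C -> F -> B -> A: 9 + 1 + 2 + 5 + 17 = 34
G -> F -> B -> A: 4 + 5 + 17 = 26
G -> E -> B -> A: 9 + 5 + 17 = 31
G -> F -> D -> A: 4 + 9 + 15 = 28
G -> F -> C -> E -> B -> A: 4 + 2 + 1 + 5 + 17 = 29
The minimum is 26.

26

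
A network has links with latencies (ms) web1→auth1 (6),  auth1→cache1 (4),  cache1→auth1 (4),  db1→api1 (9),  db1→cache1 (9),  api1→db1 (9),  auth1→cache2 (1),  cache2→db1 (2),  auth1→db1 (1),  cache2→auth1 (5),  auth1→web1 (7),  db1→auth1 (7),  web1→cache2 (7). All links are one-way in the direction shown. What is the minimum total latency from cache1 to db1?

Routes from cache1 to db1:
cache1→auth1→db1: 4 + 1 = 5
cache1→auth1→web1→cache2→db1: 4 + 7 + 7 + 2 = 20
cache1→auth1→cache2→db1: 4 + 1 + 2 = 7
Shortest: 5 ms.

5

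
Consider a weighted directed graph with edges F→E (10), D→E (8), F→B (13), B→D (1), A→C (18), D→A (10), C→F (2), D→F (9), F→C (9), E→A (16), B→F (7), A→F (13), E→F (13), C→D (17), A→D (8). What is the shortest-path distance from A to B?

26

Comparing a few candidate routes:
A → F → B: 13 + 13 = 26
A → D → E → F → B: 8 + 8 + 13 + 13 = 42
A → C → F → B: 18 + 2 + 13 = 33
A → D → F → B: 8 + 9 + 13 = 30
Best route has total 26.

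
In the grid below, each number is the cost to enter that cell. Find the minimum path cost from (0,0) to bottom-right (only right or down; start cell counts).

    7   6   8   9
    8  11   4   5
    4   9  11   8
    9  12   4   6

44

One optimal route is [0,0] → [0,1] → [0,2] → [1,2] → [1,3] → [2,3] → [3,3].
Its cost is 7 + 6 + 8 + 4 + 5 + 8 + 6 = 44.
(Top row then right column would cost 49.)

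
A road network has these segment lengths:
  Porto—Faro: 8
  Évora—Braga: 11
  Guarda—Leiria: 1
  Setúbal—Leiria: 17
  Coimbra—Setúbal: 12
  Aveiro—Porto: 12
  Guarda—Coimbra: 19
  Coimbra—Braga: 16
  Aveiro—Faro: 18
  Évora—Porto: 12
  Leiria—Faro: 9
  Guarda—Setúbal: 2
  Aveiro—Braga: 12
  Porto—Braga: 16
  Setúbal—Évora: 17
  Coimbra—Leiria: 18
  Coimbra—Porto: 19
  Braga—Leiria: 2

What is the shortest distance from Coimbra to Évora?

Some routes from Coimbra to Évora:
Coimbra → Setúbal → Guarda → Leiria → Braga → Évora: 12 + 2 + 1 + 2 + 11 = 28
Coimbra → Braga → Évora: 16 + 11 = 27
Coimbra → Porto → Évora: 19 + 12 = 31
Coimbra → Setúbal → Évora: 12 + 17 = 29
Shortest: 27.

27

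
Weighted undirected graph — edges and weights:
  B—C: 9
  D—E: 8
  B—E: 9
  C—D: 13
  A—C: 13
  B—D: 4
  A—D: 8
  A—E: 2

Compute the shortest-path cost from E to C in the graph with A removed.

Routes from E to C avoiding A:
E → D → B → C: 8 + 4 + 9 = 21
E → B → D → C: 9 + 4 + 13 = 26
E → B → C: 9 + 9 = 18
E → D → C: 8 + 13 = 21
The minimum is 18.

18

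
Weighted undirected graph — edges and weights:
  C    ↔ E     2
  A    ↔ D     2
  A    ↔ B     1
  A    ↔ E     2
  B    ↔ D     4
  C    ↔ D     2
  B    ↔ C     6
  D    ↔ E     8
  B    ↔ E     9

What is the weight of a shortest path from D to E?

4

Comparing a few candidate routes:
D → C → E: 2 + 2 = 4
D → B → A → E: 4 + 1 + 2 = 7
D → A → E: 2 + 2 = 4
Shortest: 4.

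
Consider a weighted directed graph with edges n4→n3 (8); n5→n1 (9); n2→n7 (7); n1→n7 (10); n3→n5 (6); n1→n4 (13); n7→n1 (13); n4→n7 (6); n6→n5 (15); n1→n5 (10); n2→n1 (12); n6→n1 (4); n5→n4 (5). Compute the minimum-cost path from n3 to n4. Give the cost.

11

Routes from n3 to n4:
n3 -> n5 -> n1 -> n4: 6 + 9 + 13 = 28
n3 -> n5 -> n4: 6 + 5 = 11
Shortest: 11.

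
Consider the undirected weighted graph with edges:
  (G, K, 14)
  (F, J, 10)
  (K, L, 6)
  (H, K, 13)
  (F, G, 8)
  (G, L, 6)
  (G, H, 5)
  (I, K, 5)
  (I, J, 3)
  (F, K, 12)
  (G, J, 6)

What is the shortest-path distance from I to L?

Checking several routes:
I - J - F - G - L: 3 + 10 + 8 + 6 = 27
I - K - L: 5 + 6 = 11
I - J - G - L: 3 + 6 + 6 = 15
I - K - H - G - L: 5 + 13 + 5 + 6 = 29
I - K - G - L: 5 + 14 + 6 = 25
I - J - G - K - L: 3 + 6 + 14 + 6 = 29
The minimum is 11.

11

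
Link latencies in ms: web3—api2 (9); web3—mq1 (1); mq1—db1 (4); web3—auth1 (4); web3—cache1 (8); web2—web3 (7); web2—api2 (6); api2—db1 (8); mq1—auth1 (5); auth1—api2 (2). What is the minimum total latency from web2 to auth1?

Checking several routes:
web2-web3-mq1-auth1: 7 + 1 + 5 = 13
web2-web3-auth1: 7 + 4 = 11
web2-api2-auth1: 6 + 2 = 8
web2-web3-api2-auth1: 7 + 9 + 2 = 18
Best route has total 8 ms.

8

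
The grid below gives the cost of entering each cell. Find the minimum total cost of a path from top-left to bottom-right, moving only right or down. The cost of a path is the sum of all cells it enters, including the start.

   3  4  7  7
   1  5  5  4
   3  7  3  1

18

One optimal route is (0,0) → (1,0) → (1,1) → (1,2) → (2,2) → (2,3).
Its cost is 3 + 1 + 5 + 5 + 3 + 1 = 18.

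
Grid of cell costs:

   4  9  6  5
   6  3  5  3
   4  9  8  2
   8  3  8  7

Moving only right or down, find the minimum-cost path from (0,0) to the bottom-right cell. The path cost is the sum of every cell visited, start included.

30

Path r0c0→r1c0→r1c1→r1c2→r1c3→r2c3→r3c3: 4 + 6 + 3 + 5 + 3 + 2 + 7 = 30.
(Top row then right column would cost 36.)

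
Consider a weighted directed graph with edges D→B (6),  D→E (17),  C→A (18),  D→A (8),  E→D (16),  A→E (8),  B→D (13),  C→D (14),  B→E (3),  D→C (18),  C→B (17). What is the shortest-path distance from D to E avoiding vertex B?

Routes from D to E avoiding B:
D → E: 17
D → C → A → E: 18 + 18 + 8 = 44
D → A → E: 8 + 8 = 16
Shortest: 16.

16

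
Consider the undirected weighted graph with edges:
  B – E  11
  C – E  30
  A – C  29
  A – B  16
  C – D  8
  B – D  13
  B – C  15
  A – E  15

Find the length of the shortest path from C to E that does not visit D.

A few of the C→E routes:
C → B → E: 15 + 11 = 26
C → E: 30
C → A → E: 29 + 15 = 44
Best route has total 26.

26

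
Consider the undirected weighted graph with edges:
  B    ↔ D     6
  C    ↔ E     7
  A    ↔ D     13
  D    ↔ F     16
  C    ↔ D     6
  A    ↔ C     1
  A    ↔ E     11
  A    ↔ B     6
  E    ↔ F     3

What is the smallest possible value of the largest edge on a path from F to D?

7

A few of the F→D routes:
F - E - A - C - D: max(3, 11, 1, 6) = 11
F - E - C - A - B - D: max(3, 7, 1, 6, 6) = 7
F - E - C - D: max(3, 7, 6) = 7
F - E - A - B - D: max(3, 11, 6, 6) = 11
The minimum achievable maximum is 7.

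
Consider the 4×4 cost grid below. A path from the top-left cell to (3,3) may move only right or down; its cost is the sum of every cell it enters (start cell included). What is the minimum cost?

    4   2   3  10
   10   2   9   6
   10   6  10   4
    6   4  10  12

Path [0,0] [0,1] [1,1] [1,2] [1,3] [2,3] [3,3]: 4 + 2 + 2 + 9 + 6 + 4 + 12 = 39.
For comparison, the top-then-right route costs 41.

39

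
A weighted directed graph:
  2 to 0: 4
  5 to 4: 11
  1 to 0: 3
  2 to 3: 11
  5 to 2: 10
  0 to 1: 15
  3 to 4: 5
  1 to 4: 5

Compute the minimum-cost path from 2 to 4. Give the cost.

Paths from 2 to 4:
2 -> 3 -> 4: 11 + 5 = 16
2 -> 0 -> 1 -> 4: 4 + 15 + 5 = 24
The minimum is 16.

16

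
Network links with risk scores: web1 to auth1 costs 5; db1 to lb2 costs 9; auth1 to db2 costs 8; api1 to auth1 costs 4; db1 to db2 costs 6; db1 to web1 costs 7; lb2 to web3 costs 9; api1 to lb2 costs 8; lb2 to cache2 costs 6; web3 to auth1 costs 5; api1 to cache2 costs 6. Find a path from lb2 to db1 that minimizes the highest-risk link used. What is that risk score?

Some routes from lb2 to db1:
lb2→api1→auth1→db2→db1: max(8, 4, 8, 6) = 8
lb2→api1→auth1→web1→db1: max(8, 4, 5, 7) = 8
lb2→cache2→api1→auth1→db2→db1: max(6, 6, 4, 8, 6) = 8
lb2→cache2→api1→auth1→web1→db1: max(6, 6, 4, 5, 7) = 7
The minimum achievable maximum is 7.

7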